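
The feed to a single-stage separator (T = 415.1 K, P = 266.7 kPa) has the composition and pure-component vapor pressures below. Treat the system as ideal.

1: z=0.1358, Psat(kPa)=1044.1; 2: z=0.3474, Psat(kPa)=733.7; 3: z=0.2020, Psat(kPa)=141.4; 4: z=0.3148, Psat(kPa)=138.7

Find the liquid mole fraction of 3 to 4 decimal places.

x_3 = 0.3137

Raoult's law: Kᵢ = Pᵢˢᵃᵗ/P = Pᵢˢᵃᵗ/266.7.
  K_1 = 1044.1/266.7 = 3.914886, K_2 = 733.7/266.7 = 2.751031, K_3 = 141.4/266.7 = 0.530184, K_4 = 138.7/266.7 = 0.520060
Material balance + equilibrium reduce to Σ zᵢ(Kᵢ−1)/(1+β(Kᵢ−1)) = 0.
Check two-phase: ΣzᵢKᵢ = 1.7582 > 1 and Σzᵢ/Kᵢ = 1.1473 > 1, so g(0) = 0.7582 > 0 and g(1) = -0.1473 < 0.
Newton iteration, β⁰ = 0.65:
  β = 0.6500: g = 0.06503, g' = -0.6163 → β = 0.7555
  β = 0.7555: g = 0.00132, g' = -0.5956 → β = 0.7577
Converged at β = 0.7577.
Compositions from xᵢ = zᵢ/(1+β(Kᵢ−1)), yᵢ = Kᵢxᵢ:
  1: x = 0.0423, y = 0.1657
  2: x = 0.1493, y = 0.4107
  3: x = 0.3137, y = 0.1663
  4: x = 0.4947, y = 0.2573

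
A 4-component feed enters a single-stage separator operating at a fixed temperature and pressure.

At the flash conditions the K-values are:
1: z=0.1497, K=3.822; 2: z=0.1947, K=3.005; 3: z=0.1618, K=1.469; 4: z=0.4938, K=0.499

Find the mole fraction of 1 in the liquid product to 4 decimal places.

Newton–Raphson from ψ = 0.5:
  ψ = 0.5000: g = 0.10155, g' = -0.6443 → ψ = 0.6576
  ψ = 0.6576: g = 0.00534, g' = -0.5882 → ψ = 0.6667
Converged at ψ = 0.6667.
Compositions from xᵢ = zᵢ/(1+ψ(Kᵢ−1)), yᵢ = Kᵢxᵢ:
  1: x = 0.0520, y = 0.1986
  2: x = 0.0833, y = 0.2504
  3: x = 0.1233, y = 0.1811
  4: x = 0.7415, y = 0.3700

x_1 = 0.0520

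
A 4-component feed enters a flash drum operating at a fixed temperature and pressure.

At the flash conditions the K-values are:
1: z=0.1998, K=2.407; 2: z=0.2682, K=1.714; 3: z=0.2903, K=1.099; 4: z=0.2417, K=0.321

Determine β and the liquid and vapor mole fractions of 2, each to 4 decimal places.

β = 0.6702, x_2 = 0.1814, y_2 = 0.3109

Let β = V/F and solve Σ zᵢ(Kᵢ−1)/(1+β(Kᵢ−1)) = 0.
Feasibility: ΣzᵢKᵢ = 1.3372, Σzᵢ/Kᵢ = 1.2566 — both > 1, two phases present.
Newton iteration, β⁰ = 0.46:
  β = 0.4600: g = 0.10364, g' = -0.4615 → β = 0.6846
  β = 0.6846: g = -0.00792, g' = -0.5559 → β = 0.6703
  β = 0.6703: g = -0.00008, g' = -0.5452 → β = 0.6702
Converged at β = 0.6702.
Compositions from xᵢ = zᵢ/(1+β(Kᵢ−1)), yᵢ = Kᵢxᵢ:
  1: x = 0.1028, y = 0.2475
  2: x = 0.1814, y = 0.3109
  3: x = 0.2722, y = 0.2992
  4: x = 0.4435, y = 0.1424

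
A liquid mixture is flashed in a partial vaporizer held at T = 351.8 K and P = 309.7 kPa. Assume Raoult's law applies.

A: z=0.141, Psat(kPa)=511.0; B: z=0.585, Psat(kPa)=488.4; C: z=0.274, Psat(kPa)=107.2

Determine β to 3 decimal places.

β = 0.647

Raoult's law: Kᵢ = Pᵢˢᵃᵗ/P = Pᵢˢᵃᵗ/309.7.
  K_A = 511.0/309.7 = 1.64998, K_B = 488.4/309.7 = 1.57701, K_C = 107.2/309.7 = 0.34614
Let β = V/F and solve Σ zᵢ(Kᵢ−1)/(1+β(Kᵢ−1)) = 0.
Feasibility: ΣzᵢKᵢ = 1.250, Σzᵢ/Kᵢ = 1.248 — both > 1, two phases present.
Iterate (Newton) starting at β = 0.54:
  β = 0.540: g = 0.0483, g' = -0.426 → β = 0.653
  β = 0.653: g = -0.0033, g' = -0.489 → β = 0.647
Converged at β = 0.647.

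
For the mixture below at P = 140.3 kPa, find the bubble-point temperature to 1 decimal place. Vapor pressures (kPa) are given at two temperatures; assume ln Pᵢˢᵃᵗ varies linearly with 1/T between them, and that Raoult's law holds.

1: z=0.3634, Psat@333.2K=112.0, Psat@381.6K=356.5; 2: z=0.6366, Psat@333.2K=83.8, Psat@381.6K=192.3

T = 351.4 K

Bubble-point temperature: ΣzᵢPᵢˢᵃᵗ(T) = P. Interpolate ln Pᵢˢᵃᵗ = aᵢ + bᵢ/T.
  T = 333.2 K: ΣzᵢPᵢˢᵃᵗ = 94.05 kPa
  T = 381.6 K: ΣzᵢPᵢˢᵃᵗ = 251.97 kPa
  T = 357.4 K: ΣzᵢPᵢˢᵃᵗ = 158.63 kPa
  T = 345.3 K: ΣzᵢPᵢˢᵃᵗ = 123.15 kPa
  T = 351.4 K: ΣzᵢPᵢˢᵃᵗ = 140.19 kPa
  T = 354.4 K: ΣzᵢPᵢˢᵃᵗ = 149.20 kPa
  T = 352.9 K: ΣzᵢPᵢˢᵃᵗ = 144.64 kPa
Interpolating between 351.4 K and 352.9 K gives T ≈ 351.4 K.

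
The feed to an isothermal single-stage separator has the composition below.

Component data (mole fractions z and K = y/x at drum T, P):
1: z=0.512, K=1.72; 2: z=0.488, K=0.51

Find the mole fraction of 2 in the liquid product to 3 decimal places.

Material balance + equilibrium reduce to Σ zᵢ(Kᵢ−1)/(1+V/F(Kᵢ−1)) = 0.
Check two-phase: ΣzᵢKᵢ = 1.130 > 1 and Σzᵢ/Kᵢ = 1.255 > 1, so g(0) = 0.130 > 0 and g(1) = -0.255 < 0.
Binary case is linear: z₁(K₁−1)(1+V/F(K₂−1)) + z₂(K₂−1)(1+V/F(K₁−1)) = 0
⇒ V/F = [z₁(K₁−1)+z₂(K₂−1)] / [−(K₁−1)(K₂−1)] = 0.1295/0.3528 = 0.367
Compositions from xᵢ = zᵢ/(1+V/F(Kᵢ−1)), yᵢ = Kᵢxᵢ:
  1: x = 0.405, y = 0.697
  2: x = 0.595, y = 0.303

x_2 = 0.595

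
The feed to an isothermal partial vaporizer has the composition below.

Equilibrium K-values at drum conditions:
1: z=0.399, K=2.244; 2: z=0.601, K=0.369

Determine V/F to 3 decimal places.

Material balance + equilibrium reduce to Σ zᵢ(Kᵢ−1)/(1+V/F(Kᵢ−1)) = 0.
Check two-phase: ΣzᵢKᵢ = 1.117 > 1 and Σzᵢ/Kᵢ = 1.807 > 1, so g(0) = 0.117 > 0 and g(1) = -0.807 < 0.
Binary case is linear: z₁(K₁−1)(1+V/F(K₂−1)) + z₂(K₂−1)(1+V/F(K₁−1)) = 0
⇒ V/F = [z₁(K₁−1)+z₂(K₂−1)] / [−(K₁−1)(K₂−1)] = 0.1171/0.7850 = 0.149

V/F = 0.149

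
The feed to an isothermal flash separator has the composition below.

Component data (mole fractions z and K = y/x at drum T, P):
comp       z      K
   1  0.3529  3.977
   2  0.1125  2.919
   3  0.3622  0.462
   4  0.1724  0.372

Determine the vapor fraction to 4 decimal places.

Material balance + equilibrium reduce to Σ zᵢ(Kᵢ−1)/(1+ψ(Kᵢ−1)) = 0.
g(0) = ΣzᵢKᵢ − 1 = 0.9633 and g(1) = 1 − Σzᵢ/Kᵢ = -0.3747, so a root lies in (0, 1).
Newton–Raphson from ψ = 0.5:
  ψ = 0.5000: g = 0.10795, g' = -0.9536 → ψ = 0.6132
  ψ = 0.6132: g = 0.00413, g' = -0.8925 → ψ = 0.6178
Converged at ψ = 0.6178.

ψ = 0.6178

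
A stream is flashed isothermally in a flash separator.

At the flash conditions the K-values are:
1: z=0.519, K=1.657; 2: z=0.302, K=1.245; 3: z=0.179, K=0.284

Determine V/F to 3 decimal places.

Newton–Raphson from V/F = 0.5:
  V/F = 0.500: g = 0.1230, g' = -0.364 → V/F = 0.838
  V/F = 0.838: g = -0.0390, g' = -0.679 → V/F = 0.780
  V/F = 0.780: g = -0.0029, g' = -0.582 → V/F = 0.775
Converged at V/F = 0.775.

V/F = 0.775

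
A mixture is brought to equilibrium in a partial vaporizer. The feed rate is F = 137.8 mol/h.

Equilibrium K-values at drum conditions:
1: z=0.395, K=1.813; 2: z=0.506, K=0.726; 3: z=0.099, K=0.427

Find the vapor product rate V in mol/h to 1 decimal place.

V = 62.3 mol/h

Newton–Raphson from β = 0.42:
  β = 0.420: g = 0.0080, g' = -0.250 → β = 0.452
Converged at β = 0.452.
Then V = β·F = 0.4522·137.8 = 62.3 mol/h and L = F − V = 75.5 mol/h.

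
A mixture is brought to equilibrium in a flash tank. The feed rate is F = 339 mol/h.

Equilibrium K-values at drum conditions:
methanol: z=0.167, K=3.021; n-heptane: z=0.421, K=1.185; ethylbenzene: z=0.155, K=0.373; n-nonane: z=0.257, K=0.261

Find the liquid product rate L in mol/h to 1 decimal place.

Let ψ = V/F and solve Σ zᵢ(Kᵢ−1)/(1+ψ(Kᵢ−1)) = 0.
g(0) = ΣzᵢKᵢ − 1 = 0.128 and g(1) = 1 − Σzᵢ/Kᵢ = -0.811, so a root lies in (0, 1).
Newton–Raphson from ψ = 0.4:
  ψ = 0.400: g = -0.1402, g' = -0.612 → ψ = 0.171
Converged at ψ = 0.171.
Then V = ψ·F = 0.1711·339 = 58.0 mol/h and L = F − V = 281.0 mol/h.

L = 281.0 mol/h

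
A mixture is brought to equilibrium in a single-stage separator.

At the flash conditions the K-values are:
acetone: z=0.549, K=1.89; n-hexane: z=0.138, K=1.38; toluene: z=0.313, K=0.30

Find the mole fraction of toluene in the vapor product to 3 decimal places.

Material balance + equilibrium reduce to Σ zᵢ(Kᵢ−1)/(1+ψ(Kᵢ−1)) = 0.
g(0) = ΣzᵢKᵢ − 1 = 0.322 and g(1) = 1 − Σzᵢ/Kᵢ = -0.434, so a root lies in (0, 1).
Iterate (Newton) starting at ψ = 0.42:
  ψ = 0.420: g = 0.0905, g' = -0.553 → ψ = 0.584
  ψ = 0.584: g = -0.0060, g' = -0.640 → ψ = 0.574
Converged at ψ = 0.574.
Compositions from xᵢ = zᵢ/(1+ψ(Kᵢ−1)), yᵢ = Kᵢxᵢ:
  acetone: x = 0.363, y = 0.687
  n-hexane: x = 0.113, y = 0.156
  toluene: x = 0.523, y = 0.157

y_toluene = 0.157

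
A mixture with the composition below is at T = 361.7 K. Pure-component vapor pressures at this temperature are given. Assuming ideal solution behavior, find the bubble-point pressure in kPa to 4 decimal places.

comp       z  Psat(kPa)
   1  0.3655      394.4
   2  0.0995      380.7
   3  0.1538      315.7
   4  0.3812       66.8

At the bubble point ψ → 0, so ΣzᵢKᵢ = 1 with Kᵢ = Pᵢˢᵃᵗ/P ⇒ P = ΣzᵢPᵢˢᵃᵗ.
P = 0.3655·394.4 + 0.0995·380.7 + 0.1538·315.7 + 0.3812·66.8 = 256.0517 kPa

Pbub = 256.0517 kPa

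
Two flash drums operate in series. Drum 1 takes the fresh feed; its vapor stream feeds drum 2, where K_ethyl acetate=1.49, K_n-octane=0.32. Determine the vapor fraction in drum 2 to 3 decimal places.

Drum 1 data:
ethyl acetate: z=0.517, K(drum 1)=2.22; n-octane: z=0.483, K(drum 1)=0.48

Drum 1:
Let ψ₁ = V/F and solve Σ zᵢ(Kᵢ−1)/(1+ψ₁(Kᵢ−1)) = 0.
Feasibility: ΣzᵢKᵢ = 1.380, Σzᵢ/Kᵢ = 1.239 — both > 1, two phases present.
Binary case is linear: z₁(K₁−1)(1+ψ₁(K₂−1)) + z₂(K₂−1)(1+ψ₁(K₁−1)) = 0
⇒ ψ₁ = [z₁(K₁−1)+z₂(K₂−1)] / [−(K₁−1)(K₂−1)] = 0.3796/0.6344 = 0.598
Drum-1 compositions:
  ethyl acetate: x = 0.299, y = 0.663
  n-octane: x = 0.701, y = 0.337
Drum-2 feed = drum-1 vapor: z₂ = (0.6634, 0.3366).
Drum 2:
Let ψ₂ = V/F and solve Σ zᵢ(Kᵢ−1)/(1+ψ₂(Kᵢ−1)) = 0.
Feasibility: ΣzᵢKᵢ = 1.096, Σzᵢ/Kᵢ = 1.497 — both > 1, two phases present.
Newton iteration, ψ₂⁰ = 0.39:
  ψ₂ = 0.390: g = -0.0385, g' = -0.401 → ψ₂ = 0.294
  ψ₂ = 0.294: g = -0.0018, g' = -0.365 → ψ₂ = 0.289
Converged at ψ₂ = 0.289.
  ethyl acetate: x = 0.581, y = 0.866
  n-octane: x = 0.419, y = 0.134

V/F (drum 2) = 0.289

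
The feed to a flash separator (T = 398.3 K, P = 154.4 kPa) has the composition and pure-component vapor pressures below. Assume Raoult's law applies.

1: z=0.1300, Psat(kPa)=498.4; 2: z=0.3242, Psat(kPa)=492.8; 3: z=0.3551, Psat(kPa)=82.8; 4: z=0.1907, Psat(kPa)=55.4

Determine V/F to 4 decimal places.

Raoult's law: Kᵢ = Pᵢˢᵃᵗ/P = Pᵢˢᵃᵗ/154.4.
  K_1 = 498.4/154.4 = 3.227979, K_2 = 492.8/154.4 = 3.191710, K_3 = 82.8/154.4 = 0.536269, K_4 = 55.4/154.4 = 0.358808
Material balance + equilibrium reduce to Σ zᵢ(Kᵢ−1)/(1+V/F(Kᵢ−1)) = 0.
Feasibility: ΣzᵢKᵢ = 1.7132, Σzᵢ/Kᵢ = 1.3355 — both > 1, two phases present.
Newton–Raphson from V/F = 0.68:
  V/F = 0.6800: g = -0.05683, g' = -0.7625 → V/F = 0.6055
  V/F = 0.6055: g = -0.00017, g' = -0.7616 → V/F = 0.6052
Converged at V/F = 0.6052.

V/F = 0.6052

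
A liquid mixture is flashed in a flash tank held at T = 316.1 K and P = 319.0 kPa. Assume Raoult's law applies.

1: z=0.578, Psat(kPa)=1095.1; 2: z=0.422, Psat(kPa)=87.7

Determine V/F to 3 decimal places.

V/F = 0.624

Raoult's law: Kᵢ = Pᵢˢᵃᵗ/P = Pᵢˢᵃᵗ/319.0.
  K_1 = 1095.1/319.0 = 3.43292, K_2 = 87.7/319.0 = 0.27492
Rachford–Rice: g(V/F) = Σ zᵢ(Kᵢ−1)/(1+V/F(Kᵢ−1)) = 0.
g(0) = ΣzᵢKᵢ − 1 = 1.100 and g(1) = 1 − Σzᵢ/Kᵢ = -0.703, so a root lies in (0, 1).
Binary case is linear: z₁(K₁−1)(1+V/F(K₂−1)) + z₂(K₂−1)(1+V/F(K₁−1)) = 0
⇒ V/F = [z₁(K₁−1)+z₂(K₂−1)] / [−(K₁−1)(K₂−1)] = 1.1002/1.7641 = 0.624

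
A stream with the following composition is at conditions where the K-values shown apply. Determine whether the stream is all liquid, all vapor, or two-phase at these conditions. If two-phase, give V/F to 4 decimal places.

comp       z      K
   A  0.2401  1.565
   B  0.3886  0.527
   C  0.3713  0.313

all liquid

ΣzᵢKᵢ = 0.6968; Σzᵢ/Kᵢ = 2.0771.
Since ΣzᵢKᵢ < 1 the mixture is below its bubble point — single liquid phase.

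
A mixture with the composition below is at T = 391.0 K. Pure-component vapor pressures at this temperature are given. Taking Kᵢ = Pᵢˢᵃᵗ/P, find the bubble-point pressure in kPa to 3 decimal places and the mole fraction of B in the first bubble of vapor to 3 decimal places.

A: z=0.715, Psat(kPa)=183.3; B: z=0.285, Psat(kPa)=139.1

At the bubble point ψ → 0, so ΣzᵢKᵢ = 1 with Kᵢ = Pᵢˢᵃᵗ/P ⇒ P = ΣzᵢPᵢˢᵃᵗ.
P = 0.715·183.3 + 0.285·139.1 = 170.703 kPa
yᵢ = zᵢPᵢˢᵃᵗ/P ⇒ y_B = 0.285·139.1/170.703 = 0.232

Pbub = 170.703 kPa, y_B = 0.232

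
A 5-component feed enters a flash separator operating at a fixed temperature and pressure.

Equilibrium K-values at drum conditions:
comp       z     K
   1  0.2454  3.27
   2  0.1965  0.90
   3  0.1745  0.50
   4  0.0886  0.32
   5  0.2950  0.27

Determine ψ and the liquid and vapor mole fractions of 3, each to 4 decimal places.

Newton–Raphson from ψ = 0.61:
  ψ = 0.6100: g = -0.40405, g' = -0.9455 → ψ = 0.1826
  ψ = 0.1826: g = -0.03951, g' = -0.9495 → ψ = 0.1410
  ψ = 0.1410: g = 0.00147, g' = -1.0236 → ψ = 0.1425
Converged at ψ = 0.1425.
Compositions from xᵢ = zᵢ/(1+ψ(Kᵢ−1)), yᵢ = Kᵢxᵢ:
  1: x = 0.1854, y = 0.6064
  2: x = 0.1993, y = 0.1794
  3: x = 0.1879, y = 0.0939
  4: x = 0.0981, y = 0.0314
  5: x = 0.3292, y = 0.0889

ψ = 0.1425, x_3 = 0.1879, y_3 = 0.0939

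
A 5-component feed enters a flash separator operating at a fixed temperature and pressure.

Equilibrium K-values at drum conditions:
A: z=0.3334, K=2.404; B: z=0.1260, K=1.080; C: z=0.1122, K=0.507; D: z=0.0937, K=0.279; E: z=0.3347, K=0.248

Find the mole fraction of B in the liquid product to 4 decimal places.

x_B = 0.1248

Newton iteration, ψ⁰ = 0.5:
  ψ = 0.5000: g = -0.29769, g' = -0.8808 → ψ = 0.1620
  ψ = 0.1620: g = -0.03194, g' = -0.7771 → ψ = 0.1209
  ψ = 0.1209: g = 0.00043, g' = -0.7994 → ψ = 0.1215
Converged at ψ = 0.1215.
Compositions from xᵢ = zᵢ/(1+ψ(Kᵢ−1)), yᵢ = Kᵢxᵢ:
  A: x = 0.2848, y = 0.6847
  B: x = 0.1248, y = 0.1348
  C: x = 0.1193, y = 0.0605
  D: x = 0.1027, y = 0.0287
  E: x = 0.3683, y = 0.0913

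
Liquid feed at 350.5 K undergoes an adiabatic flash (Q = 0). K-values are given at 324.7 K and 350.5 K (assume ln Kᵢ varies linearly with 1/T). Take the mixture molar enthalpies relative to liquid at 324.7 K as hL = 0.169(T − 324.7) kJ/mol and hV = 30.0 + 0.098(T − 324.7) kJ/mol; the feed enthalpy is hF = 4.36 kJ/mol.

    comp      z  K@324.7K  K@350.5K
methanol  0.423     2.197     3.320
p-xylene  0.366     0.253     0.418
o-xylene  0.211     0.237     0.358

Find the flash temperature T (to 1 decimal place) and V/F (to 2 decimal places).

Adiabatic flash: solve Rachford–Rice at each trial T, then check hF = ψ·hV(T) + (1−ψ)·hL(T).
  T = 324.7 K: K = (2.197, 0.253, 0.237), RR gives ψ = 0.080, H_out = 2.395 kJ/mol
  T = 350.5 K: K = (3.320, 0.418, 0.358), RR gives ψ = 0.451, H_out = 17.066 kJ/mol
  T = 337.6 K: K = (2.722, 0.328, 0.294), RR gives ψ = 0.283, H_out = 10.409 kJ/mol
  T = 331.1 K: K = (2.449, 0.289, 0.264), RR gives ψ = 0.189, H_out = 6.663 kJ/mol
  T = 327.9 K: K = (2.321, 0.270, 0.250), RR gives ψ = 0.137, H_out = 4.622 kJ/mol
  T = 326.3 K: K = (2.258, 0.262, 0.244), RR gives ψ = 0.109, H_out = 3.535 kJ/mol
Linear interpolation between T = 326.3 (H_out = 3.535) and T = 327.9 (H_out = 4.622) on hF = 4.36 gives T ≈ 327.5 K, at which ψ = 0.13.

T = 327.5 K, V/F = 0.13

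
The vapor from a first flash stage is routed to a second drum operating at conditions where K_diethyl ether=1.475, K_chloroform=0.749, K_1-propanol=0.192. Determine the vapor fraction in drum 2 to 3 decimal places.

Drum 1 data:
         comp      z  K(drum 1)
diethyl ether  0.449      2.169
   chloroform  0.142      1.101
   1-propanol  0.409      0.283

Drum 1:
Newton iteration, ψ₁⁰ = 0.31:
  ψ₁ = 0.310: g = 0.0221, g' = -0.680 → ψ₁ = 0.343
  ψ₁ = 0.343: g = -0.0001, g' = -0.684 → ψ₁ = 0.342
Converged at ψ₁ = 0.342.
Drum-1 compositions:
  diethyl ether: x = 0.321, y = 0.695
  chloroform: x = 0.137, y = 0.151
  1-propanol: x = 0.542, y = 0.153
Drum-2 feed = drum-1 vapor: z₂ = (0.6955, 0.1511, 0.1534).
Drum 2:
Material balance + equilibrium reduce to Σ zᵢ(Kᵢ−1)/(1+ψ₂(Kᵢ−1)) = 0.
Check two-phase: ΣzᵢKᵢ = 1.168 > 1 and Σzᵢ/Kᵢ = 1.472 > 1, so g(0) = 0.168 > 0 and g(1) = -0.472 < 0.
Iterate (Newton) starting at ψ₂ = 0.55:
  ψ₂ = 0.550: g = -0.0052, g' = -0.436 → ψ₂ = 0.538
Converged at ψ₂ = 0.538.
  diethyl ether: x = 0.554, y = 0.817
  chloroform: x = 0.175, y = 0.131
  1-propanol: x = 0.271, y = 0.052

V/F (drum 2) = 0.538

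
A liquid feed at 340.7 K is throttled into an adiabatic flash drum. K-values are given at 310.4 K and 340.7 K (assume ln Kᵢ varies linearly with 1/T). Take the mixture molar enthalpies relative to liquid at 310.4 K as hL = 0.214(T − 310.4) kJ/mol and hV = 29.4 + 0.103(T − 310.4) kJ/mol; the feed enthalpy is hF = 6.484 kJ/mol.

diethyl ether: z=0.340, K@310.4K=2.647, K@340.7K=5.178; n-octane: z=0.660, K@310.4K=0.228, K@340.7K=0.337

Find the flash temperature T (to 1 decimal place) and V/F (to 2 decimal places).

Adiabatic flash: solve Rachford–Rice at each trial T, then check hF = ψ·hV(T) + (1−ψ)·hL(T).
  T = 310.4 K: K = (2.647, 0.228), RR gives ψ = 0.040, H_out = 1.167 kJ/mol
  T = 340.7 K: K = (5.178, 0.337), RR gives ψ = 0.355, H_out = 15.723 kJ/mol
  T = 325.5 K: K = (3.756, 0.280), RR gives ψ = 0.232, H_out = 9.676 kJ/mol
  T = 317.9 K: K = (3.163, 0.253), RR gives ψ = 0.150, H_out = 5.888 kJ/mol
  T = 321.7 K: K = (3.450, 0.266), RR gives ψ = 0.194, H_out = 7.875 kJ/mol
  T = 319.8 K: K = (3.304, 0.259), RR gives ψ = 0.173, H_out = 6.908 kJ/mol
Linear interpolation between T = 317.9 (H_out = 5.888) and T = 319.8 (H_out = 6.908) on hF = 6.484 gives T ≈ 319.0 K, at which ψ = 0.16.

T = 319.0 K, V/F = 0.16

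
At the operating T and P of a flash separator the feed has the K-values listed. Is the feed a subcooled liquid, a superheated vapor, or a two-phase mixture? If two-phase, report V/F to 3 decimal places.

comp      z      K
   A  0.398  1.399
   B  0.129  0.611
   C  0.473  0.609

ΣzᵢKᵢ = 0.924; Σzᵢ/Kᵢ = 1.272.
Since ΣzᵢKᵢ < 1 the mixture is below its bubble point — single liquid phase.

subcooled liquid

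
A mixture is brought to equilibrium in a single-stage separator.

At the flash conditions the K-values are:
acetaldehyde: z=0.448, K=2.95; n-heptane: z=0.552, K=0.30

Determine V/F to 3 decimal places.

V/F = 0.357

Rachford–Rice: g(V/F) = Σ zᵢ(Kᵢ−1)/(1+V/F(Kᵢ−1)) = 0.
g(0) = ΣzᵢKᵢ − 1 = 0.487 and g(1) = 1 − Σzᵢ/Kᵢ = -0.992, so a root lies in (0, 1).
Binary case is linear: z₁(K₁−1)(1+V/F(K₂−1)) + z₂(K₂−1)(1+V/F(K₁−1)) = 0
⇒ V/F = [z₁(K₁−1)+z₂(K₂−1)] / [−(K₁−1)(K₂−1)] = 0.4872/1.3650 = 0.357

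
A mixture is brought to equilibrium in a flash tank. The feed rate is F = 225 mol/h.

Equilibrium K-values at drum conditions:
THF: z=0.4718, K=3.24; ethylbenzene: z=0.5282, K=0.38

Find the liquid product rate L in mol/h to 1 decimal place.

L = 106.8 mol/h

Material balance + equilibrium reduce to Σ zᵢ(Kᵢ−1)/(1+V/F(Kᵢ−1)) = 0.
Check two-phase: ΣzᵢKᵢ = 1.7293 > 1 and Σzᵢ/Kᵢ = 1.5356 > 1, so g(0) = 0.7293 > 0 and g(1) = -0.5356 < 0.
Binary case is linear: z₁(K₁−1)(1+V/F(K₂−1)) + z₂(K₂−1)(1+V/F(K₁−1)) = 0
⇒ V/F = [z₁(K₁−1)+z₂(K₂−1)] / [−(K₁−1)(K₂−1)] = 0.72935/1.38880 = 0.5252
Then V = V/F·F = 0.5252·225 = 118.2 mol/h and L = F − V = 106.8 mol/h.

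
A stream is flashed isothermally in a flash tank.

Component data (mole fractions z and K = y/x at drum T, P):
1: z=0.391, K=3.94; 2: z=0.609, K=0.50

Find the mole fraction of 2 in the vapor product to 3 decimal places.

y_2 = 0.427

Rachford–Rice: g(ψ) = Σ zᵢ(Kᵢ−1)/(1+ψ(Kᵢ−1)) = 0.
g(0) = ΣzᵢKᵢ − 1 = 0.845 and g(1) = 1 − Σzᵢ/Kᵢ = -0.317, so a root lies in (0, 1).
Newton iteration, ψ⁰ = 0.5:
  ψ = 0.500: g = 0.0594, g' = -0.825 → ψ = 0.572
  ψ = 0.572: g = 0.0022, g' = -0.769 → ψ = 0.575
Converged at ψ = 0.575.
Compositions from xᵢ = zᵢ/(1+ψ(Kᵢ−1)), yᵢ = Kᵢxᵢ:
  1: x = 0.145, y = 0.573
  2: x = 0.855, y = 0.427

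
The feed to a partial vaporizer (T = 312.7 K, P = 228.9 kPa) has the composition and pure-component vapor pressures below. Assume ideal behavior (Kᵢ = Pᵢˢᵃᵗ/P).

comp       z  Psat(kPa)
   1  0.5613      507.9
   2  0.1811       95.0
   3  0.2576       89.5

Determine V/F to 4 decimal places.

Raoult's law: Kᵢ = Pᵢˢᵃᵗ/P = Pᵢˢᵃᵗ/228.9.
  K_1 = 507.9/228.9 = 2.218873, K_2 = 95.0/228.9 = 0.415028, K_3 = 89.5/228.9 = 0.391000
Rachford–Rice: g(V/F) = Σ zᵢ(Kᵢ−1)/(1+V/F(Kᵢ−1)) = 0.
g(0) = ΣzᵢKᵢ − 1 = 0.4213 and g(1) = 1 − Σzᵢ/Kᵢ = -0.3481, so a root lies in (0, 1).
Iterate (Newton) starting at V/F = 0.5:
  V/F = 0.5000: g = 0.04979, g' = -0.6432 → V/F = 0.5774
  V/F = 0.5774: g = -0.00039, g' = -0.6558 → V/F = 0.5768
Converged at V/F = 0.5768.

V/F = 0.5768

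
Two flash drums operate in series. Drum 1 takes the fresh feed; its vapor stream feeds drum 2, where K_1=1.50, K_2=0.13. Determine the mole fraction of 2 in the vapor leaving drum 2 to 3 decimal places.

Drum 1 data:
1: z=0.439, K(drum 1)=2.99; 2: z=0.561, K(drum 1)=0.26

y_2 (drum 2) = 0.047

Drum 1:
Rachford–Rice: g(ψ₁) = Σ zᵢ(Kᵢ−1)/(1+ψ₁(Kᵢ−1)) = 0.
Feasibility: ΣzᵢKᵢ = 1.458, Σzᵢ/Kᵢ = 2.305 — both > 1, two phases present.
Newton iteration, ψ₁⁰ = 0.5:
  ψ₁ = 0.500: g = -0.2211, g' = -1.211 → ψ₁ = 0.317
  ψ₁ = 0.317: g = -0.0072, g' = -1.178 → ψ₁ = 0.311
Converged at ψ₁ = 0.311.
Drum-1 compositions:
  1: x = 0.271, y = 0.810
  2: x = 0.729, y = 0.190
Drum-2 feed = drum-1 vapor: z₂ = (0.8105, 0.1895).
Drum 2:
Rachford–Rice: g(ψ₂) = Σ zᵢ(Kᵢ−1)/(1+ψ₂(Kᵢ−1)) = 0.
g(0) = ΣzᵢKᵢ − 1 = 0.240 and g(1) = 1 − Σzᵢ/Kᵢ = -0.998, so a root lies in (0, 1).
Iterate (Newton) starting at ψ₂ = 0.5:
  ψ₂ = 0.500: g = 0.0324, g' = -0.579 → ψ₂ = 0.556
  ψ₂ = 0.556: g = -0.0022, g' = -0.662 → ψ₂ = 0.553
Converged at ψ₂ = 0.553.
  1: x = 0.635, y = 0.953
  2: x = 0.365, y = 0.047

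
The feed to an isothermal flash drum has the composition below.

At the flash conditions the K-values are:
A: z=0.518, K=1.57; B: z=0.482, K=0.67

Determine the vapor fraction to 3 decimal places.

ψ = 0.724

Rachford–Rice: g(ψ) = Σ zᵢ(Kᵢ−1)/(1+ψ(Kᵢ−1)) = 0.
g(0) = ΣzᵢKᵢ − 1 = 0.136 and g(1) = 1 − Σzᵢ/Kᵢ = -0.049, so a root lies in (0, 1).
Binary case is linear: z₁(K₁−1)(1+ψ(K₂−1)) + z₂(K₂−1)(1+ψ(K₁−1)) = 0
⇒ ψ = [z₁(K₁−1)+z₂(K₂−1)] / [−(K₁−1)(K₂−1)] = 0.1362/0.1881 = 0.724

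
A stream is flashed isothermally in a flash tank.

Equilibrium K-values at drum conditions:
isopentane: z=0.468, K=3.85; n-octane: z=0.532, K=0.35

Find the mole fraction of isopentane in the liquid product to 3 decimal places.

Material balance + equilibrium reduce to Σ zᵢ(Kᵢ−1)/(1+ψ(Kᵢ−1)) = 0.
g(0) = ΣzᵢKᵢ − 1 = 0.988 and g(1) = 1 − Σzᵢ/Kᵢ = -0.642, so a root lies in (0, 1).
Iterate (Newton) starting at ψ = 0.42:
  ψ = 0.420: g = 0.1314, g' = -1.213 → ψ = 0.528
  ψ = 0.528: g = 0.0056, g' = -1.127 → ψ = 0.533
Converged at ψ = 0.533.
Compositions from xᵢ = zᵢ/(1+ψ(Kᵢ−1)), yᵢ = Kᵢxᵢ:
  isopentane: x = 0.186, y = 0.715
  n-octane: x = 0.814, y = 0.285

x_isopentane = 0.186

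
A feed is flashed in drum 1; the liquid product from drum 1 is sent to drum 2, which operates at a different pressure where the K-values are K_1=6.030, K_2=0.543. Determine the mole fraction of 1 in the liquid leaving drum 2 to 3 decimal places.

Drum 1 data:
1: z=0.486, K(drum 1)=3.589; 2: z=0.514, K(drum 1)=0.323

x_1 (drum 2) = 0.083

Drum 1:
Binary case is linear: z₁(K₁−1)(1+ψ₁(K₂−1)) + z₂(K₂−1)(1+ψ₁(K₁−1)) = 0
⇒ ψ₁ = [z₁(K₁−1)+z₂(K₂−1)] / [−(K₁−1)(K₂−1)] = 0.9103/1.7528 = 0.519
Drum-1 compositions:
  1: x = 0.207, y = 0.744
  2: x = 0.793, y = 0.256
Drum-2 feed = drum-1 liquid: z₂ = (0.2073, 0.7927).
Drum 2:
Binary case is linear: z₁(K₁−1)(1+ψ₂(K₂−1)) + z₂(K₂−1)(1+ψ₂(K₁−1)) = 0
⇒ ψ₂ = [z₁(K₁−1)+z₂(K₂−1)] / [−(K₁−1)(K₂−1)] = 0.6804/2.2987 = 0.296
  1: x = 0.083, y = 0.502
  2: x = 0.917, y = 0.498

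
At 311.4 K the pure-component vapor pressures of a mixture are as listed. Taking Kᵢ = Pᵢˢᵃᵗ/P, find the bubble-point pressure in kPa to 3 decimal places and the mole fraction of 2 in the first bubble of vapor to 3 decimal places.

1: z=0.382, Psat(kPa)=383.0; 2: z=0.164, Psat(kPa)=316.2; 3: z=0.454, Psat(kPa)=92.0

At the bubble point ψ → 0, so ΣzᵢKᵢ = 1 with Kᵢ = Pᵢˢᵃᵗ/P ⇒ P = ΣzᵢPᵢˢᵃᵗ.
P = 0.382·383.0 + 0.164·316.2 + 0.454·92.0 = 239.931 kPa
yᵢ = zᵢPᵢˢᵃᵗ/P ⇒ y_2 = 0.164·316.2/239.931 = 0.216

Pbub = 239.931 kPa, y_2 = 0.216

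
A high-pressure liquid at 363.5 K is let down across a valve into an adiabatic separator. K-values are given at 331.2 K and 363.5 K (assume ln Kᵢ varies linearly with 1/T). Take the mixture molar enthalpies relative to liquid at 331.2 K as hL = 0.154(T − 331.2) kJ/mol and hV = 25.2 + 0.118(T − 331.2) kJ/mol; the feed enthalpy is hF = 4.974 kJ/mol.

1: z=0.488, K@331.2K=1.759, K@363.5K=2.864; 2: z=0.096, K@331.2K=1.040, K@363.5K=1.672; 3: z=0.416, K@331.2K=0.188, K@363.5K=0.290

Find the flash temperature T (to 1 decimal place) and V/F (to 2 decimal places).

Adiabatic flash: solve Rachford–Rice at each trial T, then check hF = ψ·hV(T) + (1−ψ)·hL(T).
  T = 331.2 K: K = (1.759, 1.040, 0.188), RR gives ψ = 0.065, H_out = 1.647 kJ/mol
  T = 363.5 K: K = (2.864, 1.672, 0.290), RR gives ψ = 0.562, H_out = 18.474 kJ/mol
  T = 347.4 K: K = (2.272, 1.334, 0.236), RR gives ψ = 0.379, H_out = 11.822 kJ/mol
  T = 339.3 K: K = (2.005, 1.181, 0.211), RR gives ψ = 0.250, H_out = 7.472 kJ/mol
  T = 335.2 K: K = (1.878, 1.108, 0.199), RR gives ψ = 0.166, H_out = 4.776 kJ/mol
  T = 337.2 K: K = (1.939, 1.144, 0.205), RR gives ψ = 0.209, H_out = 6.145 kJ/mol
Linear interpolation between T = 335.2 (H_out = 4.776) and T = 337.2 (H_out = 6.145) on hF = 4.974 gives T ≈ 335.5 K, at which ψ = 0.17.

T = 335.5 K, V/F = 0.17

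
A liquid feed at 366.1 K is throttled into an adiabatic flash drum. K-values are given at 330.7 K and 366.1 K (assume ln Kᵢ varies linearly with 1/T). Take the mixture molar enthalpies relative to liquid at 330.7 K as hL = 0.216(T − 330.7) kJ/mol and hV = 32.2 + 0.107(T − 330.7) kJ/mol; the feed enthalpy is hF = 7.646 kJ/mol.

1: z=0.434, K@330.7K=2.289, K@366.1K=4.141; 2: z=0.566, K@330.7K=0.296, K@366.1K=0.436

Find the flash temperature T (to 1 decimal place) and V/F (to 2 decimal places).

Adiabatic flash: solve Rachford–Rice at each trial T, then check hF = ψ·hV(T) + (1−ψ)·hL(T).
  T = 330.7 K: K = (2.289, 0.296), RR gives ψ = 0.177, H_out = 5.712 kJ/mol
  T = 366.1 K: K = (4.141, 0.436), RR gives ψ = 0.589, H_out = 24.348 kJ/mol
  T = 348.4 K: K = (3.125, 0.363), RR gives ψ = 0.415, H_out = 16.380 kJ/mol
  T = 339.5 K: K = (2.683, 0.328), RR gives ψ = 0.310, H_out = 11.584 kJ/mol
  T = 335.1 K: K = (2.481, 0.312), RR gives ψ = 0.249, H_out = 8.836 kJ/mol
  T = 332.9 K: K = (2.384, 0.304), RR gives ψ = 0.214, H_out = 7.329 kJ/mol
Linear interpolation between T = 332.9 (H_out = 7.329) and T = 335.1 (H_out = 8.836) on hF = 7.646 gives T ≈ 333.4 K, at which ψ = 0.22.

T = 333.4 K, V/F = 0.22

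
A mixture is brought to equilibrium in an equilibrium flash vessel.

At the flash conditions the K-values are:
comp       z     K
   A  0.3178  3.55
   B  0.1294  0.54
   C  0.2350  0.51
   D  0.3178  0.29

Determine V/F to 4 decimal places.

V/F = 0.2701

Iterate (Newton) starting at V/F = 0.5:
  V/F = 0.5000: g = -0.22343, g' = -0.9295 → V/F = 0.2596
  V/F = 0.2596: g = 0.01142, g' = -1.0983 → V/F = 0.2700
  V/F = 0.2700: g = 0.00009, g' = -1.0806 → V/F = 0.2701
Converged at V/F = 0.2701.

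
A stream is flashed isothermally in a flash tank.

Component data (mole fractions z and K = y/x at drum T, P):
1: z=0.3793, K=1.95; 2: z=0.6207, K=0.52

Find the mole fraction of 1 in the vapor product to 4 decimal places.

Let ψ = V/F and solve Σ zᵢ(Kᵢ−1)/(1+ψ(Kᵢ−1)) = 0.
Check two-phase: ΣzᵢKᵢ = 1.0624 > 1 and Σzᵢ/Kᵢ = 1.3882 > 1, so g(0) = 0.0624 > 0 and g(1) = -0.3882 < 0.
Newton–Raphson from ψ = 0.5:
  ψ = 0.5000: g = -0.14773, g' = -0.4049 → ψ = 0.1352
  ψ = 0.1352: g = 0.00072, g' = -0.4324 → ψ = 0.1368
Converged at ψ = 0.1368.
Compositions from xᵢ = zᵢ/(1+ψ(Kᵢ−1)), yᵢ = Kᵢxᵢ:
  1: x = 0.3357, y = 0.6545
  2: x = 0.6643, y = 0.3455

y_1 = 0.6545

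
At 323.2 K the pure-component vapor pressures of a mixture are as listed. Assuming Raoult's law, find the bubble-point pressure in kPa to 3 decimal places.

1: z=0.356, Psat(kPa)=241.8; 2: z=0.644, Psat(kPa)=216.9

At the bubble point ψ → 0, so ΣzᵢKᵢ = 1 with Kᵢ = Pᵢˢᵃᵗ/P ⇒ P = ΣzᵢPᵢˢᵃᵗ.
P = 0.356·241.8 + 0.644·216.9 = 225.764 kPa

Pbub = 225.764 kPa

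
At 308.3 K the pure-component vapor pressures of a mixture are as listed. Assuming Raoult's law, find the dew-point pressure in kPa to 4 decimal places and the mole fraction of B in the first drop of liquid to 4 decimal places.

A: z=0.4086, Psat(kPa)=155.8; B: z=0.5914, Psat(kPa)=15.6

Pdew = 24.6713 kPa, x_B = 0.9353

At the dew point ψ → 1, so Σzᵢ/Kᵢ = 1 with Kᵢ = Pᵢˢᵃᵗ/P ⇒ 1/P = Σzᵢ/Pᵢˢᵃᵗ.
1/P = 0.4086/155.8 + 0.5914/15.6 = 0.0405328 ⇒ P = 24.6713 kPa
xᵢ = zᵢP/Pᵢˢᵃᵗ ⇒ x_B = 0.5914·24.6713/15.6 = 0.9353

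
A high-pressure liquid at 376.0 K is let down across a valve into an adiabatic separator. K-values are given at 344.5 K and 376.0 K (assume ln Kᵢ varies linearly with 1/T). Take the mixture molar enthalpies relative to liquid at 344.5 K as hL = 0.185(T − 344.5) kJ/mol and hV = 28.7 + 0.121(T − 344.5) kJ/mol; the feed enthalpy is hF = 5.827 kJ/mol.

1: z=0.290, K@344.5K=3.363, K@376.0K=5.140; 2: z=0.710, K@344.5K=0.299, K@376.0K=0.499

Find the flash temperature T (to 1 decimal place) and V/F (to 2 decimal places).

T = 350.4 K, V/F = 0.17

Adiabatic flash: solve Rachford–Rice at each trial T, then check hF = ψ·hV(T) + (1−ψ)·hL(T).
  T = 344.5 K: K = (3.363, 0.299), RR gives ψ = 0.113, H_out = 3.250 kJ/mol
  T = 376.0 K: K = (5.140, 0.499), RR gives ψ = 0.407, H_out = 16.697 kJ/mol
  T = 360.2 K: K = (4.194, 0.390), RR gives ψ = 0.253, H_out = 9.920 kJ/mol
  T = 352.4 K: K = (3.767, 0.343), RR gives ψ = 0.185, H_out = 6.671 kJ/mol
  T = 348.4 K: K = (3.559, 0.320), RR gives ψ = 0.149, H_out = 4.965 kJ/mol
  T = 350.4 K: K = (3.662, 0.331), RR gives ψ = 0.167, H_out = 5.823 kJ/mol
Linear interpolation between T = 350.4 (H_out = 5.823) and T = 352.4 (H_out = 6.671) on hF = 5.827 gives T ≈ 350.4 K, at which ψ = 0.17.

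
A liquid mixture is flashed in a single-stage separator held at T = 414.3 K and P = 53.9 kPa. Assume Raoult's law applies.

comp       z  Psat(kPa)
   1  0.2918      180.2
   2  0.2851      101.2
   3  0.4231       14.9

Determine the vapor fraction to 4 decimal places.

Raoult's law: Kᵢ = Pᵢˢᵃᵗ/P = Pᵢˢᵃᵗ/53.9.
  K_1 = 180.2/53.9 = 3.343228, K_2 = 101.2/53.9 = 1.877551, K_3 = 14.9/53.9 = 0.276438
Material balance + equilibrium reduce to Σ zᵢ(Kᵢ−1)/(1+ψ(Kᵢ−1)) = 0.
Feasibility: ΣzᵢKᵢ = 1.6278, Σzᵢ/Kᵢ = 1.7697 — both > 1, two phases present.
Newton–Raphson from ψ = 0.5:
  ψ = 0.5000: g = 0.00907, g' = -0.9896 → ψ = 0.5092
Converged at ψ = 0.5092.

ψ = 0.5092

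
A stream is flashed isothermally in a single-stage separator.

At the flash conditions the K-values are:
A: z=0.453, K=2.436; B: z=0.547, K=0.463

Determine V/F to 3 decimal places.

V/F = 0.463

Material balance + equilibrium reduce to Σ zᵢ(Kᵢ−1)/(1+V/F(Kᵢ−1)) = 0.
g(0) = ΣzᵢKᵢ − 1 = 0.357 and g(1) = 1 − Σzᵢ/Kᵢ = -0.367, so a root lies in (0, 1).
Binary case is linear: z₁(K₁−1)(1+V/F(K₂−1)) + z₂(K₂−1)(1+V/F(K₁−1)) = 0
⇒ V/F = [z₁(K₁−1)+z₂(K₂−1)] / [−(K₁−1)(K₂−1)] = 0.3568/0.7711 = 0.463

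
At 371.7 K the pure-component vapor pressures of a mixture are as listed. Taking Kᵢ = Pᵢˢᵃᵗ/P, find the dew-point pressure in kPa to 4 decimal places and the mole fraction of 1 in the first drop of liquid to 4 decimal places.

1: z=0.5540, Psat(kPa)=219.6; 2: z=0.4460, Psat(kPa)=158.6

At the dew point ψ → 1, so Σzᵢ/Kᵢ = 1 with Kᵢ = Pᵢˢᵃᵗ/P ⇒ 1/P = Σzᵢ/Pᵢˢᵃᵗ.
1/P = 0.5540/219.6 + 0.4460/158.6 = 0.0053349 ⇒ P = 187.4458 kPa
xᵢ = zᵢP/Pᵢˢᵃᵗ ⇒ x_1 = 0.5540·187.4458/219.6 = 0.4729

Pdew = 187.4458 kPa, x_1 = 0.4729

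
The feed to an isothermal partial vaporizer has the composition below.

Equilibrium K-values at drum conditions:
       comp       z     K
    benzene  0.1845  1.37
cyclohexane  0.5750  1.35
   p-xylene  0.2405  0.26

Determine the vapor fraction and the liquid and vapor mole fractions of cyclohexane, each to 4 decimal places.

ψ = 0.3486, x_cyclohexane = 0.5125, y_cyclohexane = 0.6918

Iterate (Newton) starting at ψ = 0.5:
  ψ = 0.5000: g = -0.05361, g' = -0.4008 → ψ = 0.3663
  ψ = 0.3663: g = -0.00564, g' = -0.3228 → ψ = 0.3488
  ψ = 0.3488: g = -0.00007, g' = -0.3150 → ψ = 0.3486
Converged at ψ = 0.3486.
Compositions from xᵢ = zᵢ/(1+ψ(Kᵢ−1)), yᵢ = Kᵢxᵢ:
  benzene: x = 0.1634, y = 0.2239
  cyclohexane: x = 0.5125, y = 0.6918
  p-xylene: x = 0.3241, y = 0.0843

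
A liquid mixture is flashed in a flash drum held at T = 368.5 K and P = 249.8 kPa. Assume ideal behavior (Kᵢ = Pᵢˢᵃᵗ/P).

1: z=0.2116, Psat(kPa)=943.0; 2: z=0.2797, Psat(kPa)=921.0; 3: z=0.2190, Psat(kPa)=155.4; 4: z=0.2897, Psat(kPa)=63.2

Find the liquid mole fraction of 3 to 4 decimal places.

Raoult's law: Kᵢ = Pᵢˢᵃᵗ/P = Pᵢˢᵃᵗ/249.8.
  K_1 = 943.0/249.8 = 3.775020, K_2 = 921.0/249.8 = 3.686950, K_3 = 155.4/249.8 = 0.622098, K_4 = 63.2/249.8 = 0.253002
Newton iteration, ψ⁰ = 0.49:
  ψ = 0.4900: g = 0.13033, g' = -1.1182 → ψ = 0.6066
  ψ = 0.6066: g = 0.00156, g' = -1.1114 → ψ = 0.6080
Converged at ψ = 0.6080.
Compositions from xᵢ = zᵢ/(1+ψ(Kᵢ−1)), yᵢ = Kᵢxᵢ:
  1: x = 0.0787, y = 0.2973
  2: x = 0.1062, y = 0.3916
  3: x = 0.2843, y = 0.1769
  4: x = 0.5307, y = 0.1343

x_3 = 0.2843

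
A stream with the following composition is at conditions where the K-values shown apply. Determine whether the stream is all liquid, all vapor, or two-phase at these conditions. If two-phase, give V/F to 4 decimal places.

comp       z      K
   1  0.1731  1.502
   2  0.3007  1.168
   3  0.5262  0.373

all liquid

ΣzᵢKᵢ = 0.8075; Σzᵢ/Kᵢ = 1.7834.
Since ΣzᵢKᵢ < 1 the mixture is below its bubble point — single liquid phase.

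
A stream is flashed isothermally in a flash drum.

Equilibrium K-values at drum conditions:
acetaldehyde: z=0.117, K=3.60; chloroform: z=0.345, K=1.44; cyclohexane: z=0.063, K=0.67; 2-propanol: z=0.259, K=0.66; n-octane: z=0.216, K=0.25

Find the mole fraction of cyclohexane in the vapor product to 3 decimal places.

y_cyclohexane = 0.046

Iterate (Newton) starting at ψ = 0.51:
  ψ = 0.510: g = -0.1391, g' = -0.563 → ψ = 0.263
  ψ = 0.263: g = -0.0045, g' = -0.566 → ψ = 0.255
Converged at ψ = 0.255.
Compositions from xᵢ = zᵢ/(1+ψ(Kᵢ−1)), yᵢ = Kᵢxᵢ:
  acetaldehyde: x = 0.070, y = 0.253
  chloroform: x = 0.310, y = 0.447
  cyclohexane: x = 0.069, y = 0.046
  2-propanol: x = 0.284, y = 0.187
  n-octane: x = 0.267, y = 0.067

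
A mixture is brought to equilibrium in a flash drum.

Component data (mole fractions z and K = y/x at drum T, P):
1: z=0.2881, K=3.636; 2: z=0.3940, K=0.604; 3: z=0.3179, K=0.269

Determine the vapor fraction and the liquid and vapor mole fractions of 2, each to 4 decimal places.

Iterate (Newton) starting at ψ = 0.32:
  ψ = 0.3200: g = -0.07006, g' = -0.9595 → ψ = 0.2470
  ψ = 0.2470: g = 0.00345, g' = -1.0633 → ψ = 0.2502
Converged at ψ = 0.2502.
Compositions from xᵢ = zᵢ/(1+ψ(Kᵢ−1)), yᵢ = Kᵢxᵢ:
  1: x = 0.1736, y = 0.6312
  2: x = 0.4373, y = 0.2642
  3: x = 0.3891, y = 0.1047

ψ = 0.2502, x_2 = 0.4373, y_2 = 0.2642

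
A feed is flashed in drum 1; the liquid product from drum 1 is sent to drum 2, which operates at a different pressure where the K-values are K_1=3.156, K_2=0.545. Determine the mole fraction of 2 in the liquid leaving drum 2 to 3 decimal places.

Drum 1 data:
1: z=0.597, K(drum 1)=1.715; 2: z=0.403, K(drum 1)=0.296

Drum 1:
Binary case is linear: z₁(K₁−1)(1+ψ₁(K₂−1)) + z₂(K₂−1)(1+ψ₁(K₁−1)) = 0
⇒ ψ₁ = [z₁(K₁−1)+z₂(K₂−1)] / [−(K₁−1)(K₂−1)] = 0.1431/0.5034 = 0.284
Drum-1 compositions:
  1: x = 0.496, y = 0.851
  2: x = 0.504, y = 0.149
Drum-2 feed = drum-1 liquid: z₂ = (0.4961, 0.5039).
Drum 2:
Material balance + equilibrium reduce to Σ zᵢ(Kᵢ−1)/(1+ψ₂(Kᵢ−1)) = 0.
Check two-phase: ΣzᵢKᵢ = 1.840 > 1 and Σzᵢ/Kᵢ = 1.082 > 1, so g(0) = 0.840 > 0 and g(1) = -0.082 < 0.
Newton iteration, ψ₂⁰ = 0.5:
  ψ₂ = 0.500: g = 0.2180, g' = -0.709 → ψ₂ = 0.807
  ψ₂ = 0.807: g = 0.0278, g' = -0.568 → ψ₂ = 0.857
Converged at ψ₂ = 0.857.
  1: x = 0.174, y = 0.550
  2: x = 0.826, y = 0.450

x_2 (drum 2) = 0.826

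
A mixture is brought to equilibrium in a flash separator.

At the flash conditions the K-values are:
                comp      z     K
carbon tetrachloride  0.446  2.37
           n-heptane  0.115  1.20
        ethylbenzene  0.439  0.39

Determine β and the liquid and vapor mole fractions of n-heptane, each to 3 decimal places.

β = 0.497, x_n-heptane = 0.105, y_n-heptane = 0.126

Material balance + equilibrium reduce to Σ zᵢ(Kᵢ−1)/(1+β(Kᵢ−1)) = 0.
Check two-phase: ΣzᵢKᵢ = 1.366 > 1 and Σzᵢ/Kᵢ = 1.410 > 1, so g(0) = 0.366 > 0 and g(1) = -0.410 < 0.
Iterate (Newton) starting at β = 0.5:
  β = 0.500: g = -0.0018, g' = -0.637 → β = 0.497
Converged at β = 0.497.
Compositions from xᵢ = zᵢ/(1+β(Kᵢ−1)), yᵢ = Kᵢxᵢ:
  carbon tetrachloride: x = 0.265, y = 0.629
  n-heptane: x = 0.105, y = 0.126
  ethylbenzene: x = 0.630, y = 0.246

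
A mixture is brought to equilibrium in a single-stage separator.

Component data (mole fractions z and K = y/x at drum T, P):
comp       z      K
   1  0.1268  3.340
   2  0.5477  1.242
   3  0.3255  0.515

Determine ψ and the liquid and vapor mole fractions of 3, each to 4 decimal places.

ψ = 0.6557, x_3 = 0.4773, y_3 = 0.2458

Rachford–Rice: g(ψ) = Σ zᵢ(Kᵢ−1)/(1+ψ(Kᵢ−1)) = 0.
g(0) = ΣzᵢKᵢ − 1 = 0.2714 and g(1) = 1 − Σzᵢ/Kᵢ = -0.1110, so a root lies in (0, 1).
Iterate (Newton) starting at ψ = 0.5:
  ψ = 0.5000: g = 0.04656, g' = -0.3064 → ψ = 0.6520
  ψ = 0.6520: g = 0.00109, g' = -0.2965 → ψ = 0.6557
Converged at ψ = 0.6557.
Compositions from xᵢ = zᵢ/(1+ψ(Kᵢ−1)), yᵢ = Kᵢxᵢ:
  1: x = 0.0500, y = 0.1671
  2: x = 0.4727, y = 0.5871
  3: x = 0.4773, y = 0.2458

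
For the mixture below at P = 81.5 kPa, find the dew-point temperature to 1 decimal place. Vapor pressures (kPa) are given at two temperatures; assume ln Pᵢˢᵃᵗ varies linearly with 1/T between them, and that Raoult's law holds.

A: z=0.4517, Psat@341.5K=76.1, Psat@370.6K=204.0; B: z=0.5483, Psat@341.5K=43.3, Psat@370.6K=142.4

T = 351.7 K

Dew-point temperature: Σzᵢ·P/Pᵢˢᵃᵗ(T) = 1. Interpolate ln Pᵢˢᵃᵗ = aᵢ + bᵢ/T.
  T = 341.5 K: ΣzᵢP/Pᵢˢᵃᵗ = 1.5158
  T = 370.6 K: ΣzᵢP/Pᵢˢᵃᵗ = 0.4943
  T = 356.1 K: ΣzᵢP/Pᵢˢᵃᵗ = 0.8434
  T = 348.8 K: ΣzᵢP/Pᵢˢᵃᵗ = 1.1234
  T = 352.5 K: ΣzᵢP/Pᵢˢᵃᵗ = 0.9699
  T = 350.6 K: ΣzᵢP/Pᵢˢᵃᵗ = 1.0455
Interpolating between 350.6 K and 352.5 K gives T ≈ 351.7 K.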